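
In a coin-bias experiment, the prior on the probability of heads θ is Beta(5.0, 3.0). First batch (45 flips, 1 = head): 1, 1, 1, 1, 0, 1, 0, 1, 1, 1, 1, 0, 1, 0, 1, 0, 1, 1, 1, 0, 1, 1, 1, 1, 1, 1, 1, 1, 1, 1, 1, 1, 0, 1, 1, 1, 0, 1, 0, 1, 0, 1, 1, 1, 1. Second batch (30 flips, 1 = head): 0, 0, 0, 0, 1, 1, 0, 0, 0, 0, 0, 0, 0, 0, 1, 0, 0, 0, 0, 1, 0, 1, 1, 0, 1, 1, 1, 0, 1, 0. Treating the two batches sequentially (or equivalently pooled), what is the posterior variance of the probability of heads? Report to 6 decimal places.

0.002851

The Beta prior is conjugate to a Binomial/Bernoulli likelihood; the update adds successes to α and failures to β.
After batch 1: Beta(5.0+35, 3.0+10) = Beta(40.0, 13.0).
After batch 2: Beta(40.0+10, 13.0+20) = Beta(50.0, 33.0).
Var = αβ/((α+β)²(α+β+1)) = 50.0·33.0/(83.0²·84.0) = 0.002851.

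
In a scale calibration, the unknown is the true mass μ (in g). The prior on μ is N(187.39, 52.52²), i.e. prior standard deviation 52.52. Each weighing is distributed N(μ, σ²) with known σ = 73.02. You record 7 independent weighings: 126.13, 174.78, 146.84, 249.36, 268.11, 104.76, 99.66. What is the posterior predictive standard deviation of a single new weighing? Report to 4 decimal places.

76.9987

For Normal data with known variance σ², a Normal(μ₀, σ₀²) prior on μ is conjugate. Posterior precision = 1/σ₀² + n/σ²; posterior mean is the precision-weighted average of μ₀ and x̄.
σ₀² = 52.52² = 2758.3504, σ² = 73.02² = 5331.9204; σ² + n·σ₀² = 5331.9204 + 7·2758.3504 = 24640.3732.
Posterior precision = 1/σ₀² + n/σ² = 1/2758.3504 + 7/5331.9204 = (σ² + n·σ₀²)/(σ₀²σ²) = 24640.3732/(2758.3504·5331.9204); posterior variance σₙ² = σ₀²σ²/(σ² + n·σ₀²) = 2758.3504·5331.9204/24640.3732 = 596.878328.
Predictive variance for one new observation = σₙ² + σ² = 2758.3504·5331.9204/24640.3732 + 5331.9204 = σ²·(σ₀² + 24640.3732)/24640.3732 = 5331.9204·27398.7236/24640.3732 = 5928.798728; SD = √(5331.9204·27398.7236/24640.3732) = 76.9987.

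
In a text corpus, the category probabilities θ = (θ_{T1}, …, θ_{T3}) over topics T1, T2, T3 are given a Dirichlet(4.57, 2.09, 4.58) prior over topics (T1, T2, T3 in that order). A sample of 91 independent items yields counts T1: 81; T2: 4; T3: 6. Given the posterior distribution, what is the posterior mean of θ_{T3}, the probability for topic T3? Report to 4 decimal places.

0.1035

The Dirichlet prior is conjugate to the Multinomial likelihood: each posterior αⱼ = prior αⱼ + observed count nⱼ.
Posterior concentration: (85.57, 6.09, 10.58), total = 102.24.
E[θ_{T3}|data] = α_{T3}/Σα = 10.58/102.24 = 0.1035.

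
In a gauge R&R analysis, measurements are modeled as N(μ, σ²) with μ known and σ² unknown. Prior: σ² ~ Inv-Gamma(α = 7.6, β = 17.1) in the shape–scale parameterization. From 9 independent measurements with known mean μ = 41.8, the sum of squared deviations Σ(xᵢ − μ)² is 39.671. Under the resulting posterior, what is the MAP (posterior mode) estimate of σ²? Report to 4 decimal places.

With known mean μ and an Inverse-Gamma(α, β) prior on σ², the Normal likelihood is conjugate: posterior is Inv-Gamma(α + n/2, β + Σ(xᵢ−μ)²/2).
Posterior: Inv-Gamma(7.6 + 9/2, 17.1 + 39.671/2) = Inv-Gamma(12.10, 36.9355).
Mode = β/(α+1) = 36.9355/13.10 = 2.8195.

2.8195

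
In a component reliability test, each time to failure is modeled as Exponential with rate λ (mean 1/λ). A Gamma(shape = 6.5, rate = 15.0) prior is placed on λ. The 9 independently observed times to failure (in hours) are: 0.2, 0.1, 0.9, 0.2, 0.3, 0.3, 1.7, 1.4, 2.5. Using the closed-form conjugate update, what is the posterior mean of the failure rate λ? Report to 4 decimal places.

0.6858

With a Gamma(shape α, rate β) prior on the exponential rate λ, the posterior after n observations with total T = Σxᵢ is Gamma(α+n, β+T).
Sum of observations T = 7.6 hours; n = 9.
Posterior: Gamma(6.5+9, 15.0+7.6) = Gamma(15.5, 22.6).
Posterior mean of λ = α/β = 15.5/22.6 = 0.6858.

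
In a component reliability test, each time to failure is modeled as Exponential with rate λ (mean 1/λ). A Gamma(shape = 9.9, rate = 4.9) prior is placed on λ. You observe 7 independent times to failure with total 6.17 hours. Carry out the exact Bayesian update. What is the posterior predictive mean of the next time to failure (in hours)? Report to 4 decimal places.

With a Gamma(shape α, rate β) prior on the exponential rate λ, the posterior after n observations with total T = Σxᵢ is Gamma(α+n, β+T).
Posterior: Gamma(9.9+7, 4.9+6.17) = Gamma(16.9, 11.07).
The predictive distribution for the next observation is Lomax; its mean is β/(α−1) = 11.07/15.9 = 0.6962.

0.6962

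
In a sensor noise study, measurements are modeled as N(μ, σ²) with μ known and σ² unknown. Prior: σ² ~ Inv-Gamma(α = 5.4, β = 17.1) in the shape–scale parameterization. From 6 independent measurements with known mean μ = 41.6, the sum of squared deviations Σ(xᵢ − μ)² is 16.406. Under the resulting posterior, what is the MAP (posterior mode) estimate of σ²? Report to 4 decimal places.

2.6918

With known mean μ and an Inverse-Gamma(α, β) prior on σ², the Normal likelihood is conjugate: posterior is Inv-Gamma(α + n/2, β + Σ(xᵢ−μ)²/2).
Posterior: Inv-Gamma(5.4 + 6/2, 17.1 + 16.406/2) = Inv-Gamma(8.40, 25.3030).
Mode = β/(α+1) = 25.3030/9.40 = 2.6918.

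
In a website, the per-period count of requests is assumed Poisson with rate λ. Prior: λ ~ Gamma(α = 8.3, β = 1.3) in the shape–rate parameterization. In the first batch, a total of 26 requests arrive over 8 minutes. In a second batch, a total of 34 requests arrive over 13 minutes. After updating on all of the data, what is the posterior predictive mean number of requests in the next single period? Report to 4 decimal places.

With a Gamma(shape α, rate β) prior, the Poisson likelihood is conjugate: the posterior is Gamma(α + ΣXᵢ, β + n).
After batch 1: Gamma(α+S, β+n) = Gamma(8.3+26, 1.3+8) = Gamma(34.3, 9.3).
After batch 2: Gamma(α+S, β+n) = Gamma(34.3+34, 9.3+13) = Gamma(68.3, 22.3).
The predictive distribution for one future period is NegBinom with mean α/β = 3.0628.

3.0628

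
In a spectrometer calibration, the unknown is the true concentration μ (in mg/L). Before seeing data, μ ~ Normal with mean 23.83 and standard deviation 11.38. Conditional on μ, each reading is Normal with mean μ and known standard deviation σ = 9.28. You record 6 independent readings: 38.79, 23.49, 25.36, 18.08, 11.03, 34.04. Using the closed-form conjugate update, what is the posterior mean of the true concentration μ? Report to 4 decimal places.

For Normal data with known variance σ², a Normal(μ₀, σ₀²) prior on μ is conjugate. Posterior precision = 1/σ₀² + n/σ²; posterior mean is the precision-weighted average of μ₀ and x̄.
Σxᵢ = 38.79 + 23.49 + 25.36 + 18.08 + 11.03 + 34.04 = 150.79, so n·x̄ = 150.79.
σ₀² = 11.38² = 129.5044, σ² = 9.28² = 86.1184; σ² + n·σ₀² = 86.1184 + 6·129.5044 = 863.1448.
Posterior mean = (μ₀/σ₀² + n·x̄/σ²)/(1/σ₀² + n/σ²) = (σ²·μ₀ + σ₀²·n·x̄)/(σ² + n·σ₀²) = (86.1184·23.83 + 129.5044·150.79)/863.1448 = 21580.169948/863.1448 = 25.0018.

25.0018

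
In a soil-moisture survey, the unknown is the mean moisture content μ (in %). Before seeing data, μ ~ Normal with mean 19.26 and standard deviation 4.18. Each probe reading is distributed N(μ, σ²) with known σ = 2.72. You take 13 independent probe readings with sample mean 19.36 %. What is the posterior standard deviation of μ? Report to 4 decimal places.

For Normal data with known variance σ², a Normal(μ₀, σ₀²) prior on μ is conjugate. Posterior precision = 1/σ₀² + n/σ²; posterior mean is the precision-weighted average of μ₀ and x̄.
σ₀² = 4.18² = 17.4724, σ² = 2.72² = 7.3984; σ² + n·σ₀² = 7.3984 + 13·17.4724 = 234.5396.
Posterior precision = 1/σ₀² + n/σ² = 1/17.4724 + 13/7.3984 = (σ² + n·σ₀²)/(σ₀²σ²) = 234.5396/(17.4724·7.3984); posterior variance σₙ² = σ₀²σ²/(σ² + n·σ₀²) = 17.4724·7.3984/234.5396 = 0.551156.
Posterior SD = √σₙ² = √(17.4724·7.3984/234.5396) = 0.7424.

0.7424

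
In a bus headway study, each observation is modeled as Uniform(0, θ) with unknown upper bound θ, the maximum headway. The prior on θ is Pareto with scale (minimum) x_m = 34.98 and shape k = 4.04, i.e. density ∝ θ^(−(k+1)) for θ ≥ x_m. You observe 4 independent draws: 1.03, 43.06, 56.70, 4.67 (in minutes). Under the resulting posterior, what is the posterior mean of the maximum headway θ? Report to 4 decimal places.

A Pareto(scale x_m, shape k) prior on the upper bound θ of Uniform(0, θ) is conjugate: posterior is Pareto(max(x_m, max xᵢ), k + n).
Sample maximum = 56.70; prior scale x_m = 34.98 → posterior scale = max = 56.70.
Posterior shape = 4.04 + 4 = 8.04.
E[θ|data] = k·x_m/(k−1) = 8.04·56.70/7.04 = 64.7540.

64.7540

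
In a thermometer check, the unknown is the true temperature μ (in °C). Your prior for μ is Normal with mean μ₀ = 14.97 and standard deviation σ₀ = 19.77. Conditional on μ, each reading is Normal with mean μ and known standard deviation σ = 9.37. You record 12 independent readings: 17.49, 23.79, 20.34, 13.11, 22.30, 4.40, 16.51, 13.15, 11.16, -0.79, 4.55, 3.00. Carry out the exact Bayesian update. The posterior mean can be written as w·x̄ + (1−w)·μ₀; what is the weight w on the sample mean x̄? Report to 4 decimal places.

0.9816

For Normal data with known variance σ², a Normal(μ₀, σ₀²) prior on μ is conjugate. Posterior precision = 1/σ₀² + n/σ²; posterior mean is the precision-weighted average of μ₀ and x̄.
σ₀² = 19.77² = 390.8529, σ² = 9.37² = 87.7969. Prior precision 1/σ₀² = 1/390.8529; data precision n/σ² = 12/87.7969.
w = (n/σ²)/(1/σ₀² + n/σ²) = n·σ₀²/(σ² + n·σ₀²) = 12·390.8529/(87.7969 + 12·390.8529) = 4690.2348/4778.0317 = 0.9816.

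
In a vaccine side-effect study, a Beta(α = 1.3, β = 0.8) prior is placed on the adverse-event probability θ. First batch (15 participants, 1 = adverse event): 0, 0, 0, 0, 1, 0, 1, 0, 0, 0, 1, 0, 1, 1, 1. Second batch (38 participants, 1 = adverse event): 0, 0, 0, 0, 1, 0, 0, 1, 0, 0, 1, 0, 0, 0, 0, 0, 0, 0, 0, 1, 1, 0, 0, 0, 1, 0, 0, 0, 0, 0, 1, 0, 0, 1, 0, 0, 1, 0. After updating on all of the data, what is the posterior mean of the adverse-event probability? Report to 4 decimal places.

0.2958

The Beta prior is conjugate to a Binomial/Bernoulli likelihood; the update adds successes to α and failures to β.
After batch 1: Beta(1.3+6, 0.8+9) = Beta(7.3, 9.8).
After batch 2: Beta(7.3+9, 9.8+29) = Beta(16.3, 38.8).
Posterior mean = α/(α+β) = 16.3/55.1 = 0.2958.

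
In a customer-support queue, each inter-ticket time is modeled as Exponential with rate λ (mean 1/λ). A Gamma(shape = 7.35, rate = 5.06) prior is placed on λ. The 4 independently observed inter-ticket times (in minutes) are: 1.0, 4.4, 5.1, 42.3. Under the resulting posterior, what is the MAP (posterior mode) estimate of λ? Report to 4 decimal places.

0.1789

With a Gamma(shape α, rate β) prior on the exponential rate λ, the posterior after n observations with total T = Σxᵢ is Gamma(α+n, β+T).
Sum of observations T = 52.8 minutes; n = 4.
Posterior: Gamma(7.35+4, 5.06+52.8) = Gamma(11.35, 57.86).
Mode = (α−1)/β = 0.1789.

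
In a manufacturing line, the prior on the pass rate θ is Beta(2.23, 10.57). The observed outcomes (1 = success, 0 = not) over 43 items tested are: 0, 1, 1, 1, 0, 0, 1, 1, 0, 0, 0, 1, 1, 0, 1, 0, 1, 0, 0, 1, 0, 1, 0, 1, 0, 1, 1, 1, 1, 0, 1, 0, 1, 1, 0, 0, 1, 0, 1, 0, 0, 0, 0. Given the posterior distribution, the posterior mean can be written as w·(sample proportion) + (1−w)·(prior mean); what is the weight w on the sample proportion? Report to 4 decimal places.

0.7706

The Beta prior is conjugate to a Binomial/Bernoulli likelihood; the update adds successes to α and failures to β.
Posterior mean = (α₀+k)/(α₀+β₀+n) = [n/(α₀+β₀+n)]·(k/n) + [(α₀+β₀)/(α₀+β₀+n)]·α₀/(α₀+β₀), so only n and the prior enter the weight.
The weight on the data is w = n/(α₀+β₀+n) = 43/(2.23+10.57+43) = 43/55.80 = 0.7706.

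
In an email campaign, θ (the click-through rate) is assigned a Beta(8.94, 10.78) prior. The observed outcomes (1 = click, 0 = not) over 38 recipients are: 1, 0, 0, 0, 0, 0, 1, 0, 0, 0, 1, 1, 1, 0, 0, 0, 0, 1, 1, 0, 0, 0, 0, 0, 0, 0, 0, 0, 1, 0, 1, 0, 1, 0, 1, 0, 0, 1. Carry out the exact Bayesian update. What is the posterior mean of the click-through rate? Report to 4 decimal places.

The Beta prior is conjugate to a Binomial/Bernoulli likelihood; the update adds successes to α and failures to β.
Posterior: Beta(α+k, β+n−k) = Beta(8.94+12, 10.78+26) = Beta(20.94, 36.78).
Posterior mean = α/(α+β) = 20.94/57.72 = 0.3628.

0.3628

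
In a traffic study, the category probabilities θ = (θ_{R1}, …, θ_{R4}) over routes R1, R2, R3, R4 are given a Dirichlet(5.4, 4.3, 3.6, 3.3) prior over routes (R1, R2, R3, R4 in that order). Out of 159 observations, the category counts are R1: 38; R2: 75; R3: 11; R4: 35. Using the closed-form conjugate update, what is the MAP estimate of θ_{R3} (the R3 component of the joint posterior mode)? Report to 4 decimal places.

0.0793

The Dirichlet prior is conjugate to the Multinomial likelihood: each posterior αⱼ = prior αⱼ + observed count nⱼ.
Posterior concentration: (43.4, 79.3, 14.6, 38.3), total = 175.6.
Joint mode component: (α_{R3}−1)/(Σα−K) = 13.6/171.6 = 0.0793.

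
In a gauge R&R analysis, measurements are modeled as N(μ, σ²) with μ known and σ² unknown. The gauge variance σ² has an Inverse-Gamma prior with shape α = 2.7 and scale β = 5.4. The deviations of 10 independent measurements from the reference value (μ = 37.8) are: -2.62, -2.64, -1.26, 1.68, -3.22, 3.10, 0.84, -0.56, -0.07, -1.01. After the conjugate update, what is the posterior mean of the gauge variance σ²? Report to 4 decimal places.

With known mean μ and an Inverse-Gamma(α, β) prior on σ², the Normal likelihood is conjugate: posterior is Inv-Gamma(α + n/2, β + Σ(xᵢ−μ)²/2).
Σ(xᵢ−μ)² = (-2.62)² + (-2.64)² + (-1.26)² + (1.68)² + (-3.22)² + (3.10)² + (0.84)² + (-0.56)² + (-0.07)² + (-1.01)² = 40.2666.
Posterior: Inv-Gamma(2.7 + 10/2, 5.4 + 40.2666/2) = Inv-Gamma(7.70, 25.53330).
E[σ²|data] = β/(α−1) = 25.53330/6.70 = 3.8109.

3.8109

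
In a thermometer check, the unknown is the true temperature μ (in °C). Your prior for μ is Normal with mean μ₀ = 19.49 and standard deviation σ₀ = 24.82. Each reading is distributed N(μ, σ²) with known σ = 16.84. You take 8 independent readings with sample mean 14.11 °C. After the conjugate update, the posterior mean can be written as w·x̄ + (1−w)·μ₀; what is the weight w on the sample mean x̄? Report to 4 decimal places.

0.9456

For Normal data with known variance σ², a Normal(μ₀, σ₀²) prior on μ is conjugate. Posterior precision = 1/σ₀² + n/σ²; posterior mean is the precision-weighted average of μ₀ and x̄.
σ₀² = 24.82² = 616.0324, σ² = 16.84² = 283.5856. Prior precision 1/σ₀² = 1/616.0324; data precision n/σ² = 8/283.5856.
w = (n/σ²)/(1/σ₀² + n/σ²) = n·σ₀²/(σ² + n·σ₀²) = 8·616.0324/(283.5856 + 8·616.0324) = 4928.2592/5211.8448 = 0.9456.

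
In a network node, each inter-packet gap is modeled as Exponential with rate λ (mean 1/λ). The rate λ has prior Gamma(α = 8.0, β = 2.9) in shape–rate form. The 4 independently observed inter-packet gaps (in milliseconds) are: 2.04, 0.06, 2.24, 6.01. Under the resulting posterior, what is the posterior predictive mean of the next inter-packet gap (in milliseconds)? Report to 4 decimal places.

With a Gamma(shape α, rate β) prior on the exponential rate λ, the posterior after n observations with total T = Σxᵢ is Gamma(α+n, β+T).
Sum of observations T = 10.35 milliseconds; n = 4.
Posterior: Gamma(8.0+4, 2.9+10.35) = Gamma(12.0, 13.25).
The predictive distribution for the next observation is Lomax; its mean is β/(α−1) = 13.25/11.0 = 1.2045.

1.2045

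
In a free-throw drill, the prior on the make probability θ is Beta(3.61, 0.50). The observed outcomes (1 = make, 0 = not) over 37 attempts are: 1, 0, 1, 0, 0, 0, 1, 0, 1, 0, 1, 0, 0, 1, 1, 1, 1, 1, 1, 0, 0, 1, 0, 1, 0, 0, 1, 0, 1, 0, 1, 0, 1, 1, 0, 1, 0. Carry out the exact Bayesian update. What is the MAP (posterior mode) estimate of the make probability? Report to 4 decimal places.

The Beta prior is conjugate to a Binomial/Bernoulli likelihood; the update adds successes to α and failures to β.
Posterior: Beta(α+k, β+n−k) = Beta(3.61+19, 0.50+18) = Beta(22.61, 18.50).
Mode of Beta(a,b) for a,b>1 is (a−1)/(a+b−2) = 21.61/39.11 = 0.5525.

0.5525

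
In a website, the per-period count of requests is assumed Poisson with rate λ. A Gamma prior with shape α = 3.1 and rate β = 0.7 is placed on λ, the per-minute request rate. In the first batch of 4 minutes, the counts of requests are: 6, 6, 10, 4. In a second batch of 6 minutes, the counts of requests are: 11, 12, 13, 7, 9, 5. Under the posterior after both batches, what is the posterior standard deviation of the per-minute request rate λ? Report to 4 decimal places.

0.8672

With a Gamma(shape α, rate β) prior, the Poisson likelihood is conjugate: the posterior is Gamma(α + ΣXᵢ, β + n).
Batch 1: sum of counts S = 26 over n = 4 minutes.
After batch 1: Gamma(α+S, β+n) = Gamma(3.1+26, 0.7+4) = Gamma(29.1, 4.7).
Batch 2: sum of counts S = 57 over n = 6 minutes.
After batch 2: Gamma(α+S, β+n) = Gamma(29.1+57, 4.7+6) = Gamma(86.1, 10.7).
SD = √α/β = √86.1/10.7 = 0.8672.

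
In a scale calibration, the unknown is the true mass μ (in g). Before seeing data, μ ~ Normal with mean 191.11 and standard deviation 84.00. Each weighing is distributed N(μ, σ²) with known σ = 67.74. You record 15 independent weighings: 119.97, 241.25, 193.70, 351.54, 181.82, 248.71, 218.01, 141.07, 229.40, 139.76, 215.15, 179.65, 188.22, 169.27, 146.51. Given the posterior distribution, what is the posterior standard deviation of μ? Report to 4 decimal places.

For Normal data with known variance σ², a Normal(μ₀, σ₀²) prior on μ is conjugate. Posterior precision = 1/σ₀² + n/σ²; posterior mean is the precision-weighted average of μ₀ and x̄.
σ₀² = 84.00² = 7056, σ² = 67.74² = 4588.7076; σ² + n·σ₀² = 4588.7076 + 15·7056 = 110428.7076.
Posterior precision = 1/σ₀² + n/σ² = 1/7056 + 15/4588.7076 = (σ² + n·σ₀²)/(σ₀²σ²) = 110428.7076/(7056·4588.7076); posterior variance σₙ² = σ₀²σ²/(σ² + n·σ₀²) = 7056·4588.7076/110428.7076 = 293.202026.
Posterior SD = √σₙ² = √(7056·4588.7076/110428.7076) = 17.1231.

17.1231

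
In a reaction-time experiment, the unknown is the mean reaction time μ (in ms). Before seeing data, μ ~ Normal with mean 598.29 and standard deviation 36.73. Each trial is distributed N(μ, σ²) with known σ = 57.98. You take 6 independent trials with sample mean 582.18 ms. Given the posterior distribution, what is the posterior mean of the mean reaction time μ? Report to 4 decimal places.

For Normal data with known variance σ², a Normal(μ₀, σ₀²) prior on μ is conjugate. Posterior precision = 1/σ₀² + n/σ²; posterior mean is the precision-weighted average of μ₀ and x̄.
n·x̄ = 6·582.18 = 3493.08.
σ₀² = 36.73² = 1349.0929, σ² = 57.98² = 3361.6804; σ² + n·σ₀² = 3361.6804 + 6·1349.0929 = 11456.2378.
Posterior mean = (μ₀/σ₀² + n·x̄/σ²)/(1/σ₀² + n/σ²) = (σ²·μ₀ + σ₀²·n·x̄)/(σ² + n·σ₀²) = (3361.6804·598.29 + 1349.0929·3493.08)/11456.2378 = 6723749.193648/11456.2378 = 586.9073.

586.9073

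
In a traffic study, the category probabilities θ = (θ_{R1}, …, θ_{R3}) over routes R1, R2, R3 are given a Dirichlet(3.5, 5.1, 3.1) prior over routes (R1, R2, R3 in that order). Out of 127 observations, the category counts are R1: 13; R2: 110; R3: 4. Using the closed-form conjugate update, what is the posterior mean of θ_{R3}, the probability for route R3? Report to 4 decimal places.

The Dirichlet prior is conjugate to the Multinomial likelihood: each posterior αⱼ = prior αⱼ + observed count nⱼ.
Posterior concentration: (16.5, 115.1, 7.1), total = 138.7.
E[θ_{R3}|data] = α_{R3}/Σα = 7.1/138.7 = 0.0512.

0.0512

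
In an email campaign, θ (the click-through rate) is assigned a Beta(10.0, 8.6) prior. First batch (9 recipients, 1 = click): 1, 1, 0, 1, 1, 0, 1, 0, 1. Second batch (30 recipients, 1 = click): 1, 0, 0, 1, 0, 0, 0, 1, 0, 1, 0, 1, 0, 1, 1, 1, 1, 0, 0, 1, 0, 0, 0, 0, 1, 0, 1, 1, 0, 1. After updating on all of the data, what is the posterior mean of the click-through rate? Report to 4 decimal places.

0.5208

The Beta prior is conjugate to a Binomial/Bernoulli likelihood; the update adds successes to α and failures to β.
After batch 1: Beta(10.0+6, 8.6+3) = Beta(16.0, 11.6).
After batch 2: Beta(16.0+14, 11.6+16) = Beta(30.0, 27.6).
Posterior mean = α/(α+β) = 30.0/57.6 = 0.5208.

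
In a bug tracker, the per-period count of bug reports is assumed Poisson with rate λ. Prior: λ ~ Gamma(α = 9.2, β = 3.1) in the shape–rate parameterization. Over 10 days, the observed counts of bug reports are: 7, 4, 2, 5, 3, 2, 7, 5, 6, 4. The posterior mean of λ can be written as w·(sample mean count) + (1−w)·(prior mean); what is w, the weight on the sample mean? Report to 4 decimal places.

With a Gamma(shape α, rate β) prior, the Poisson likelihood is conjugate: the posterior is Gamma(α + ΣXᵢ, β + n).
Posterior mean = (α₀+S)/(β₀+n) = [n/(β₀+n)]·(S/n) + [β₀/(β₀+n)]·(α₀/β₀), so only n and β₀ enter the weight.
Weight on data w = n/(β₀+n) = 10/(3.1+10) = 10/13.1 = 0.7634.

0.7634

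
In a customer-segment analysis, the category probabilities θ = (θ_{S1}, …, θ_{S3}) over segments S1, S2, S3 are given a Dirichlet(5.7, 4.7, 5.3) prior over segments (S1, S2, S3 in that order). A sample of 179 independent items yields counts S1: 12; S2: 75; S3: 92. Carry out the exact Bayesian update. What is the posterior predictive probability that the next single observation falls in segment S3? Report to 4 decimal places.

0.4997

The Dirichlet prior is conjugate to the Multinomial likelihood: each posterior αⱼ = prior αⱼ + observed count nⱼ.
Posterior concentration: (17.7, 79.7, 97.3), total = 194.7.
P(next = S3 | data) = α_{S3}/Σα = 0.4997.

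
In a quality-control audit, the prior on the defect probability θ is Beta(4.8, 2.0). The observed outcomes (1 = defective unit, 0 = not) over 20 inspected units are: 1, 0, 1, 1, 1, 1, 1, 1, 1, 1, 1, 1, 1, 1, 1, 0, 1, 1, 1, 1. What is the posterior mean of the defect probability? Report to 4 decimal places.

The Beta prior is conjugate to a Binomial/Bernoulli likelihood; the update adds successes to α and failures to β.
Posterior: Beta(α+k, β+n−k) = Beta(4.8+18, 2.0+2) = Beta(22.8, 4.0).
Posterior mean = α/(α+β) = 22.8/26.8 = 0.8507.

0.8507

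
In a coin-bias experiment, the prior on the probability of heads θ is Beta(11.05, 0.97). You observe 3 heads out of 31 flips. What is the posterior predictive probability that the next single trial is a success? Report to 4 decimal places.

The Beta prior is conjugate to a Binomial/Bernoulli likelihood; the update adds successes to α and failures to β.
Posterior: Beta(α+k, β+n−k) = Beta(11.05+3, 0.97+28) = Beta(14.05, 28.97).
For a single future Bernoulli trial, P(success | data) = α/(α+β) = 0.3266.

0.3266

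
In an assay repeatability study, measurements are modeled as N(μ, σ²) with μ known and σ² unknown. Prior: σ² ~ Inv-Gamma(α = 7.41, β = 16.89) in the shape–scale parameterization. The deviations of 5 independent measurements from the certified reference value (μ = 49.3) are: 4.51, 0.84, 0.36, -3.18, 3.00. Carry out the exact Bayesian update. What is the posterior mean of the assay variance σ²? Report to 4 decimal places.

4.1564

With known mean μ and an Inverse-Gamma(α, β) prior on σ², the Normal likelihood is conjugate: posterior is Inv-Gamma(α + n/2, β + Σ(xᵢ−μ)²/2).
Σ(xᵢ−μ)² = (4.51)² + (0.84)² + (0.36)² + (-3.18)² + (3.00)² = 40.2877.
Posterior: Inv-Gamma(7.41 + 5/2, 16.89 + 40.2877/2) = Inv-Gamma(9.91, 37.03385).
E[σ²|data] = β/(α−1) = 37.03385/8.91 = 4.1564.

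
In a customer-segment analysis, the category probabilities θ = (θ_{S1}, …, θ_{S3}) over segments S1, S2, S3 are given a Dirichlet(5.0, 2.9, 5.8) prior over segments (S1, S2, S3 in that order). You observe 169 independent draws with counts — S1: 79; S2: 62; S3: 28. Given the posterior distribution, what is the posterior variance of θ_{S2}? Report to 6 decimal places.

The Dirichlet prior is conjugate to the Multinomial likelihood: each posterior αⱼ = prior αⱼ + observed count nⱼ.
Posterior concentration: (84.0, 64.9, 33.8), total = 182.7.
Var[θ_j] = α_j(Σα−α_j)/((Σα)²(Σα+1)) = 64.9·117.8/(182.7²·183.7) = 0.001247.

0.001247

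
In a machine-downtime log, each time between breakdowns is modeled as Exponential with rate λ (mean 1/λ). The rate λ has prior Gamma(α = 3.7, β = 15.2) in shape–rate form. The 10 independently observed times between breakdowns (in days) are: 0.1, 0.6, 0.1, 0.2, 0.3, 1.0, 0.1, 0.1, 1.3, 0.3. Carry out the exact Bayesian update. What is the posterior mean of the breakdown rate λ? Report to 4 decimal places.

0.7098

With a Gamma(shape α, rate β) prior on the exponential rate λ, the posterior after n observations with total T = Σxᵢ is Gamma(α+n, β+T).
Sum of observations T = 4.1 days; n = 10.
Posterior: Gamma(3.7+10, 15.2+4.1) = Gamma(13.7, 19.3).
Posterior mean of λ = α/β = 13.7/19.3 = 0.7098.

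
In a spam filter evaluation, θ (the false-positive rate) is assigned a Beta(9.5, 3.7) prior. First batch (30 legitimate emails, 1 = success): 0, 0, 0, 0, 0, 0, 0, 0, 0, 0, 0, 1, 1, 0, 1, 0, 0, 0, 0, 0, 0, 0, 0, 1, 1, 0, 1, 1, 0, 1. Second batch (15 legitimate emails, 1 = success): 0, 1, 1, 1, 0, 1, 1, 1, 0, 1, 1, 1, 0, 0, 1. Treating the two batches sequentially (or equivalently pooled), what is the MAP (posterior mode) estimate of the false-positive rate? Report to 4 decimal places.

0.4715

The Beta prior is conjugate to a Binomial/Bernoulli likelihood; the update adds successes to α and failures to β.
After batch 1: Beta(9.5+8, 3.7+22) = Beta(17.5, 25.7).
After batch 2: Beta(17.5+10, 25.7+5) = Beta(27.5, 30.7).
Mode of Beta(a,b) for a,b>1 is (a−1)/(a+b−2) = 26.5/56.2 = 0.4715.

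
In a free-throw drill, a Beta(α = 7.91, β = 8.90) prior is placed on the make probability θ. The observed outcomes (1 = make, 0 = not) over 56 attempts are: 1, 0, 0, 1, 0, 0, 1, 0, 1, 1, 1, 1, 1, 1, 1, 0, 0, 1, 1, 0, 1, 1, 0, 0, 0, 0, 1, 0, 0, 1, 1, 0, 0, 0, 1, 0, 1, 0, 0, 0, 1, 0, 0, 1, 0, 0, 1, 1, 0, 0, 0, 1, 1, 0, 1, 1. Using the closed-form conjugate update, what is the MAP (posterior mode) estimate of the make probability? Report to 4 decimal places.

The Beta prior is conjugate to a Binomial/Bernoulli likelihood; the update adds successes to α and failures to β.
Posterior: Beta(α+k, β+n−k) = Beta(7.91+27, 8.90+29) = Beta(34.91, 37.90).
Mode of Beta(a,b) for a,b>1 is (a−1)/(a+b−2) = 33.91/70.81 = 0.4789.

0.4789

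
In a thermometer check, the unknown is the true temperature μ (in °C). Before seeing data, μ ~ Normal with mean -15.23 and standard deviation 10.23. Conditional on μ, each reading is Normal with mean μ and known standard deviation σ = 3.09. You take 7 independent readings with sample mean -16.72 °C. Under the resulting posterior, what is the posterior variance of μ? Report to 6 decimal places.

For Normal data with known variance σ², a Normal(μ₀, σ₀²) prior on μ is conjugate. Posterior precision = 1/σ₀² + n/σ²; posterior mean is the precision-weighted average of μ₀ and x̄.
σ₀² = 10.23² = 104.6529, σ² = 3.09² = 9.5481; σ² + n·σ₀² = 9.5481 + 7·104.6529 = 742.1184.
Posterior precision = 1/σ₀² + n/σ² = 1/104.6529 + 7/9.5481 = (σ² + n·σ₀²)/(σ₀²σ²) = 742.1184/(104.6529·9.5481); posterior variance σₙ² = σ₀²σ²/(σ² + n·σ₀²) = 104.6529·9.5481/742.1184 = 1.346465.

1.346465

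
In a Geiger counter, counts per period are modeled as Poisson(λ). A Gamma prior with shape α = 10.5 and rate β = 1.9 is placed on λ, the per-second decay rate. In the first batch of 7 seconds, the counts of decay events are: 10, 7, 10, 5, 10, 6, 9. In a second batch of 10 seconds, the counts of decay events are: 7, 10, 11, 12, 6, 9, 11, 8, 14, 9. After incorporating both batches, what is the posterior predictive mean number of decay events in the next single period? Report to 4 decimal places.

8.7037

With a Gamma(shape α, rate β) prior, the Poisson likelihood is conjugate: the posterior is Gamma(α + ΣXᵢ, β + n).
Batch 1: sum of counts S = 57 over n = 7 seconds.
After batch 1: Gamma(α+S, β+n) = Gamma(10.5+57, 1.9+7) = Gamma(67.5, 8.9).
Batch 2: sum of counts S = 97 over n = 10 seconds.
After batch 2: Gamma(α+S, β+n) = Gamma(67.5+97, 8.9+10) = Gamma(164.5, 18.9).
The predictive distribution for one future period is NegBinom with mean α/β = 8.7037.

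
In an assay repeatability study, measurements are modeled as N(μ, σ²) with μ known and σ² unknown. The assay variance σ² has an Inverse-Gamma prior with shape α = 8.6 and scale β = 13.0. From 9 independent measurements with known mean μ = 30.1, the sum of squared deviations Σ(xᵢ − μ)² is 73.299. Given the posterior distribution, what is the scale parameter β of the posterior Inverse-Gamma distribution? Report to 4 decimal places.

With known mean μ and an Inverse-Gamma(α, β) prior on σ², the Normal likelihood is conjugate: posterior is Inv-Gamma(α + n/2, β + Σ(xᵢ−μ)²/2).
Posterior: Inv-Gamma(8.6 + 9/2, 13.0 + 73.299/2) = Inv-Gamma(13.10, 49.6495).
Posterior β = 49.6495.

49.6495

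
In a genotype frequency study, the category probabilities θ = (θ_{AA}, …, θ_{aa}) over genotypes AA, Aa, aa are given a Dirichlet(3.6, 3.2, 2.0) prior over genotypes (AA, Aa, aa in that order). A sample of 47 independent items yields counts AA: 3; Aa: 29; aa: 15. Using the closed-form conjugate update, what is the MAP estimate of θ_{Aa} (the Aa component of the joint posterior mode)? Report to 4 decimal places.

0.5909

The Dirichlet prior is conjugate to the Multinomial likelihood: each posterior αⱼ = prior αⱼ + observed count nⱼ.
Posterior concentration: (6.6, 32.2, 17.0), total = 55.8.
Joint mode component: (α_{Aa}−1)/(Σα−K) = 31.2/52.8 = 0.5909.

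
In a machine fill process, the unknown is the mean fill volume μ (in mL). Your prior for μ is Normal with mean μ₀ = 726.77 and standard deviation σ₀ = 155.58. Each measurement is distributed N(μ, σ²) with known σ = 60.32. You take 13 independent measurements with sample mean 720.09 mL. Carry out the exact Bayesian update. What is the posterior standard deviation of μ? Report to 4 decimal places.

16.6339

For Normal data with known variance σ², a Normal(μ₀, σ₀²) prior on μ is conjugate. Posterior precision = 1/σ₀² + n/σ²; posterior mean is the precision-weighted average of μ₀ and x̄.
σ₀² = 155.58² = 24205.1364, σ² = 60.32² = 3638.5024; σ² + n·σ₀² = 3638.5024 + 13·24205.1364 = 318305.2756.
Posterior precision = 1/σ₀² + n/σ² = 1/24205.1364 + 13/3638.5024 = (σ² + n·σ₀²)/(σ₀²σ²) = 318305.2756/(24205.1364·3638.5024); posterior variance σₙ² = σ₀²σ²/(σ² + n·σ₀²) = 24205.1364·3638.5024/318305.2756 = 276.685477.
Posterior SD = √σₙ² = √(24205.1364·3638.5024/318305.2756) = 16.6339.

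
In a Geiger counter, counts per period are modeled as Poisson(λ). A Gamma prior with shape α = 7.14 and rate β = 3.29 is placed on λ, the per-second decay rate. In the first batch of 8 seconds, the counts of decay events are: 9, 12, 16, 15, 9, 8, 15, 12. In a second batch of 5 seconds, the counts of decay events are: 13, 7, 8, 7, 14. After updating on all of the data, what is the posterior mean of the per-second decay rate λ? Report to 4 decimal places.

With a Gamma(shape α, rate β) prior, the Poisson likelihood is conjugate: the posterior is Gamma(α + ΣXᵢ, β + n).
Batch 1: sum of counts S = 96 over n = 8 seconds.
After batch 1: Gamma(α+S, β+n) = Gamma(7.14+96, 3.29+8) = Gamma(103.14, 11.29).
Batch 2: sum of counts S = 49 over n = 5 seconds.
After batch 2: Gamma(α+S, β+n) = Gamma(103.14+49, 11.29+5) = Gamma(152.14, 16.29).
Posterior mean = α/β = 152.14/16.29 = 9.3395.

9.3395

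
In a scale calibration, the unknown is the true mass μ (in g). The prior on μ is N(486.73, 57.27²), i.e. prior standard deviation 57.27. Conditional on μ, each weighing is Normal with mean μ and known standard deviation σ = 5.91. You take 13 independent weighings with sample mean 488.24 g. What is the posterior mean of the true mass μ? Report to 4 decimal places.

For Normal data with known variance σ², a Normal(μ₀, σ₀²) prior on μ is conjugate. Posterior precision = 1/σ₀² + n/σ²; posterior mean is the precision-weighted average of μ₀ and x̄.
n·x̄ = 13·488.24 = 6347.12.
σ₀² = 57.27² = 3279.8529, σ² = 5.91² = 34.9281; σ² + n·σ₀² = 34.9281 + 13·3279.8529 = 42673.0158.
Posterior mean = (μ₀/σ₀² + n·x̄/σ²)/(1/σ₀² + n/σ²) = (σ²·μ₀ + σ₀²·n·x̄)/(σ² + n·σ₀²) = (34.9281·486.73 + 3279.8529·6347.12)/42673.0158 = 20834620.492761/42673.0158 = 488.2388.

488.2388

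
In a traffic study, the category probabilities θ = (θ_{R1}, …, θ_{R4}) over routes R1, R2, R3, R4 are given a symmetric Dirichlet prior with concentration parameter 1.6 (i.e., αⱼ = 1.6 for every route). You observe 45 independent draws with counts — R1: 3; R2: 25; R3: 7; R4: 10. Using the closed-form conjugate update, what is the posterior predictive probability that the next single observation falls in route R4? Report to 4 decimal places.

The Dirichlet prior is conjugate to the Multinomial likelihood: each posterior αⱼ = prior αⱼ + observed count nⱼ.
Posterior concentration: (4.6, 26.6, 8.6, 11.6), total = 51.4.
P(next = R4 | data) = α_{R4}/Σα = 0.2257.

0.2257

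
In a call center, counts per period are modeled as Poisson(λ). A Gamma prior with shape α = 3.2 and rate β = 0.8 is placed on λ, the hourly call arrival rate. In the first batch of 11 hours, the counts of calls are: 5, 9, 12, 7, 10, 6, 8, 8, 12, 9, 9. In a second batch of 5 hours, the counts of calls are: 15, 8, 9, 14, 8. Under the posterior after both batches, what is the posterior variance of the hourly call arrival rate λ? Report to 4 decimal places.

0.5393

With a Gamma(shape α, rate β) prior, the Poisson likelihood is conjugate: the posterior is Gamma(α + ΣXᵢ, β + n).
Batch 1: sum of counts S = 95 over n = 11 hours.
After batch 1: Gamma(α+S, β+n) = Gamma(3.2+95, 0.8+11) = Gamma(98.2, 11.8).
Batch 2: sum of counts S = 54 over n = 5 hours.
After batch 2: Gamma(α+S, β+n) = Gamma(98.2+54, 11.8+5) = Gamma(152.2, 16.8).
Var = α/β² = 152.2/16.8² = 0.5393.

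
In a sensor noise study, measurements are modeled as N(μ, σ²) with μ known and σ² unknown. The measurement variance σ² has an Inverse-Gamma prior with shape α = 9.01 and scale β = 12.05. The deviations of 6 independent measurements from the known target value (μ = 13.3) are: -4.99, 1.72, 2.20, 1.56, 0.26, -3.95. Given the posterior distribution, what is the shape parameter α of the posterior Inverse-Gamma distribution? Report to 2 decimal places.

With known mean μ and an Inverse-Gamma(α, β) prior on σ², the Normal likelihood is conjugate: posterior is Inv-Gamma(α + n/2, β + Σ(xᵢ−μ)²/2).
Σ(xᵢ−μ)² = (-4.99)² + (1.72)² + (2.20)² + (1.56)² + (0.26)² + (-3.95)² = 50.8022.
Posterior: Inv-Gamma(9.01 + 6/2, 12.05 + 50.8022/2) = Inv-Gamma(12.01, 37.45110).
Posterior α = 12.01.

12.01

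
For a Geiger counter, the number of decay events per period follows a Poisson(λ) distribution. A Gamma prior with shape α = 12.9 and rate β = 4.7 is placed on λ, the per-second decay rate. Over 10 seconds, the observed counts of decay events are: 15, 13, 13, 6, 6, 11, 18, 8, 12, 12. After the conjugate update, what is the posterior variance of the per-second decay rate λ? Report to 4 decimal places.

With a Gamma(shape α, rate β) prior, the Poisson likelihood is conjugate: the posterior is Gamma(α + ΣXᵢ, β + n).
Sum of counts S = 114 over n = 10 seconds.
Posterior: Gamma(α+S, β+n) = Gamma(12.9+114, 4.7+10) = Gamma(126.9, 14.7).
Var = α/β² = 126.9/14.7² = 0.5873.

0.5873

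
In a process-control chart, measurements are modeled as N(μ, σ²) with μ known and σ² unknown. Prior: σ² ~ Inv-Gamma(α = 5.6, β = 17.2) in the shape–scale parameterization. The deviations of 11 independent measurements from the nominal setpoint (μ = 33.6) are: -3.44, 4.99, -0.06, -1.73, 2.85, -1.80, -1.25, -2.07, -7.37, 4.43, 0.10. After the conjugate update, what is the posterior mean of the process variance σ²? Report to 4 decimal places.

With known mean μ and an Inverse-Gamma(α, β) prior on σ², the Normal likelihood is conjugate: posterior is Inv-Gamma(α + n/2, β + Σ(xᵢ−μ)²/2).
Σ(xᵢ−μ)² = (-3.44)² + (4.99)² + (-0.06)² + (-1.73)² + (2.85)² + (-1.80)² + (-1.25)² + (-2.07)² + (-7.37)² + (4.43)² + (0.10)² = 130.8919.
Posterior: Inv-Gamma(5.6 + 11/2, 17.2 + 130.8919/2) = Inv-Gamma(11.10, 82.64595).
E[σ²|data] = β/(α−1) = 82.64595/10.10 = 8.1828.

8.1828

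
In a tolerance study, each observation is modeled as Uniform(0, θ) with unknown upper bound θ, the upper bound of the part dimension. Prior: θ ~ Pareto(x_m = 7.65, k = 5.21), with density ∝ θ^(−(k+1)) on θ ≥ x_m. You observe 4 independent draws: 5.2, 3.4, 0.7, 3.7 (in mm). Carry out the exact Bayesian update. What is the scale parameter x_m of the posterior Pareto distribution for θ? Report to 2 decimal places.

7.65

A Pareto(scale x_m, shape k) prior on the upper bound θ of Uniform(0, θ) is conjugate: posterior is Pareto(max(x_m, max xᵢ), k + n).
Sample maximum = 5.2; prior scale x_m = 7.65 → posterior scale = max = 7.65.
Posterior shape = 5.21 + 4 = 9.21.
Posterior scale x_m = 7.65.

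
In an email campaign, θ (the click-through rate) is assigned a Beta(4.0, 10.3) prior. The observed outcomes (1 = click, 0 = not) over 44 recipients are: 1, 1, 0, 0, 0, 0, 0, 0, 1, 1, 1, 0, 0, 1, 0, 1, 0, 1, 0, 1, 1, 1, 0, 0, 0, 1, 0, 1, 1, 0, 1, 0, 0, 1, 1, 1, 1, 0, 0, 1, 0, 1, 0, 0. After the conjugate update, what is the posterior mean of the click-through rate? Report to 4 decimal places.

The Beta prior is conjugate to a Binomial/Bernoulli likelihood; the update adds successes to α and failures to β.
Posterior: Beta(α+k, β+n−k) = Beta(4.0+21, 10.3+23) = Beta(25.0, 33.3).
Posterior mean = α/(α+β) = 25.0/58.3 = 0.4288.

0.4288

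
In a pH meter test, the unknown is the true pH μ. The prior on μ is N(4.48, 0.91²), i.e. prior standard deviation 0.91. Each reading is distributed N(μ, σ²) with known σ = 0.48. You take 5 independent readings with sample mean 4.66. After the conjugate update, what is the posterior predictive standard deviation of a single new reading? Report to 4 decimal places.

For Normal data with known variance σ², a Normal(μ₀, σ₀²) prior on μ is conjugate. Posterior precision = 1/σ₀² + n/σ²; posterior mean is the precision-weighted average of μ₀ and x̄.
σ₀² = 0.91² = 0.8281, σ² = 0.48² = 0.2304; σ² + n·σ₀² = 0.2304 + 5·0.8281 = 4.3709.
Posterior precision = 1/σ₀² + n/σ² = 1/0.8281 + 5/0.2304 = (σ² + n·σ₀²)/(σ₀²σ²) = 4.3709/(0.8281·0.2304); posterior variance σₙ² = σ₀²σ²/(σ² + n·σ₀²) = 0.8281·0.2304/4.3709 = 0.043651.
Predictive variance for one new observation = σₙ² + σ² = 0.8281·0.2304/4.3709 + 0.2304 = σ²·(σ₀² + 4.3709)/4.3709 = 0.2304·5.199/4.3709 = 0.274051; SD = √(0.2304·5.199/4.3709) = 0.5235.

0.5235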